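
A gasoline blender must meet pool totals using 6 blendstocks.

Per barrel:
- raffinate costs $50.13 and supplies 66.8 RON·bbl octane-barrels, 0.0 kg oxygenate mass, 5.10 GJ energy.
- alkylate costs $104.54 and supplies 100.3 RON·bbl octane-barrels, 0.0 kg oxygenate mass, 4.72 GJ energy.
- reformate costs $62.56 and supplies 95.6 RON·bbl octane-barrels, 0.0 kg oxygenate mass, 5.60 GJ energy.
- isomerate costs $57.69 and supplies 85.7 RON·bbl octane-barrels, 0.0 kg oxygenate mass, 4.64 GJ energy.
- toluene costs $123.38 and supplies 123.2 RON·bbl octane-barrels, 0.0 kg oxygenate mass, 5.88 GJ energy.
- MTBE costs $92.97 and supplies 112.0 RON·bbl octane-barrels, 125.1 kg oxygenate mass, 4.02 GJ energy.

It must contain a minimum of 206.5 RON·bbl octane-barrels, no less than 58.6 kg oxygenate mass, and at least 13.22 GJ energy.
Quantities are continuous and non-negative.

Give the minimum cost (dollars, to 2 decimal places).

$156.86

Let x1 = barrels of raffinate, x2 = barrels of alkylate, x3 = barrels of reformate, x4 = barrels of isomerate, x5 = barrels of toluene, x6 = barrels of MTBE.
Minimise 50.13x1 + 104.54x2 + 62.56x3 + 57.69x4 + 123.38x5 + 92.97x6 s.t.:
  66.8x1 + 100.3x2 + 95.6x3 + 85.7x4 + 123.2x5 + 112x6 ≥ 206.5   (octane-barrels)
  125.1x6 ≥ 58.6   (oxygenate mass)
  5.1x1 + 4.72x2 + 5.6x3 + 4.64x4 + 5.88x5 + 4.02x6 ≥ 13.22   (energy)
  x1, x2, x3, x4, x5, x6 ≥ 0.
At the optimum only raffinate, reformate, MTBE are positive (alkylate, isomerate, toluene = 0). The octane-barrels, oxygenate mass, energy requirements are met with equality.
That vertex is x1 = 1.9493, x3 = 0.24919, x6 = 0.46843.
Hence cost = 50.13·1.9493 + 62.56·0.24919 + 92.97·0.46843 = $156.8577.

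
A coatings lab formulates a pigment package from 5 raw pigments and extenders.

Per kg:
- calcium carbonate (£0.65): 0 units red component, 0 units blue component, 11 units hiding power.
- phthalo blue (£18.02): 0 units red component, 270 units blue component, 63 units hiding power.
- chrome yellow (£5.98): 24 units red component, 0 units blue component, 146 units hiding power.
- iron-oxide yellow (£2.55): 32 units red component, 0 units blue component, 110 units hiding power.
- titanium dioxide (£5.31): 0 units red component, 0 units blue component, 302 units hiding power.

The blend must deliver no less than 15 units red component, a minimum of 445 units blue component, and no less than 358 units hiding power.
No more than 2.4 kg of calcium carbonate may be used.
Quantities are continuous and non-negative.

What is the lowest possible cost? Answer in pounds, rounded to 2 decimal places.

£34.46

Let x1 = kg of calcium carbonate, x2 = kg of phthalo blue, x3 = kg of chrome yellow, x4 = kg of iron-oxide yellow, x5 = kg of titanium dioxide.
min 0.65x1 + 18.02x2 + 5.98x3 + 2.55x4 + 5.31x5 with:
  24x3 + 32x4 ≥ 15   (red component)
  270x2 ≥ 445   (blue component)
  11x1 + 63x2 + 146x3 + 110x4 + 302x5 ≥ 358   (hiding power)
  x1 ≤ 2.4
  x1, x2, x3, x4, x5 ≥ 0.
At the optimum only phthalo blue, iron-oxide yellow, titanium dioxide are positive (calcium carbonate, chrome yellow = 0). The red component, blue component, hiding power requirements are met with equality.
So phthalo blue = 1.6481 kg, iron-oxide yellow = 0.46875 kg, titanium dioxide = 0.67087 kg.
Objective = 18.02·1.6481 + 2.55·0.46875 + 5.31·0.67087 = 34.4564.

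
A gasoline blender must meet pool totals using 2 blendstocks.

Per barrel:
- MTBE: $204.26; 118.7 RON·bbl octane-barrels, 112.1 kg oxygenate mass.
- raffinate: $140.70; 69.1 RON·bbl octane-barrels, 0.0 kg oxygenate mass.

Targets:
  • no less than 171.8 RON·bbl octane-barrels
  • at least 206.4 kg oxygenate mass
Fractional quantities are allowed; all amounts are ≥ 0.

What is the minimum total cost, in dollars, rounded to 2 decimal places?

Let x1 = barrels of MTBE, x2 = barrels of raffinate.
Minimize 204.26x1 + 140.7x2 with:
  118.7x1 + 69.1x2 ≥ 171.8   (octane-barrels)
  112.1x1 ≥ 206.4   (oxygenate mass)
  x1, x2 ≥ 0.
The minimum-cost mix takes nothing from raffinate — only MTBE. The oxygenate mass requirement is met with equality.
So MTBE = 1.84121 barrels.
Cost = 204.26·1.84121 = 376.0856.

$376.09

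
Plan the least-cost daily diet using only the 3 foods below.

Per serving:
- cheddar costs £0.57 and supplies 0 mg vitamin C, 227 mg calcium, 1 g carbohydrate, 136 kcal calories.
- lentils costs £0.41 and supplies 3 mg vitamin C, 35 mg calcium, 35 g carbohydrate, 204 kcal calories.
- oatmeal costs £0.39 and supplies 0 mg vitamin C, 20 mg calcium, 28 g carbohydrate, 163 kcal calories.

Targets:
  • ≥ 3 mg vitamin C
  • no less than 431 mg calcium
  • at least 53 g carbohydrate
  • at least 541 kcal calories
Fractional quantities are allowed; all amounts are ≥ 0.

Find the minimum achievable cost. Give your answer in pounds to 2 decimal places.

£1.58

Let x1 = servings of cheddar, x2 = servings of lentils, x3 = servings of oatmeal.
Minimize 0.57x1 + 0.41x2 + 0.39x3 s.t.:
  3x2 ≥ 3   (vitamin C)
  227x1 + 35x2 + 20x3 ≥ 431   (calcium)
  1x1 + 35x2 + 28x3 ≥ 53   (carbohydrate)
  136x1 + 204x2 + 163x3 ≥ 541   (calories)
  x1, x2, x3 ≥ 0.
The cheapest feasible vertex uses only cheddar, lentils; oatmeal is not used. The calcium and calories requirements are met with equality.
That vertex is x1 = 1.66, x2 = 1.545.
Total cost: 0.57·1.66 + 0.41·1.545 = 1.5797.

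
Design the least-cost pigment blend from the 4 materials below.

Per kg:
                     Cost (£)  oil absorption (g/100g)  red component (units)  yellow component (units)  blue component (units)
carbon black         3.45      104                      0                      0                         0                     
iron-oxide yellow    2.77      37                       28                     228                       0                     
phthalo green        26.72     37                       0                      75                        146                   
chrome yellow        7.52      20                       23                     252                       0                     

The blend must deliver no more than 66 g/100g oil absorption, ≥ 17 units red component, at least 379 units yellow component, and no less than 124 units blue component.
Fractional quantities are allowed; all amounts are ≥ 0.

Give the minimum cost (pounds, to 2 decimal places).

£30.06

Set it up as a linear program. Let x1 = kg of carbon black, x2 = kg of iron-oxide yellow, x3 = kg of phthalo green, x4 = kg of chrome yellow.
Minimise 3.45x1 + 2.77x2 + 26.72x3 + 7.52x4 subject to:
  104x1 + 37x2 + 37x3 + 20x4 ≤ 66   (oil absorption)
  28x2 + 23x4 ≥ 17   (red component)
  228x2 + 75x3 + 252x4 ≥ 379   (yellow component)
  146x3 ≥ 124   (blue component)
  x1, x2, x3, x4 ≥ 0.
The cheapest feasible vertex uses only iron-oxide yellow, phthalo green, chrome yellow; carbon black is not used. Binding constraints: oil absorption, yellow component, blue component.
Solving gives x2 = 0.5052, x3 = 0.8493, x4 = 0.7941.
Cost = 2.77·0.5052 + 26.72·0.8493 + 7.52·0.7941 = 30.0643.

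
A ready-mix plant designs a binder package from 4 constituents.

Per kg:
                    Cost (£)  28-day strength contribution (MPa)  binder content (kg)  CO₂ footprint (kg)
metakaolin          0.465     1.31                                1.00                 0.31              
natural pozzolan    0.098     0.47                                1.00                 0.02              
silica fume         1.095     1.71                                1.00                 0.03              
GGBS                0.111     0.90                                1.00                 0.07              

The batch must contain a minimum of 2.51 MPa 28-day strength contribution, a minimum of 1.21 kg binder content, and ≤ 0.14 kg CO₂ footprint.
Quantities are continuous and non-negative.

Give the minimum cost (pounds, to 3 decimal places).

Set it up as a linear program. Let x1 = kg of metakaolin, x2 = kg of natural pozzolan, x3 = kg of silica fume, x4 = kg of GGBS.
min 0.465x1 + 0.098x2 + 1.095x3 + 0.111x4 subject to:
  1.31x1 + 0.47x2 + 1.71x3 + 0.9x4 ≥ 2.51   (28-day strength contribution)
  1x1 + 1x2 + 1x3 + 1x4 ≥ 1.21   (binder content)
  0.31x1 + 0.02x2 + 0.03x3 + 0.07x4 ≤ 0.14   (CO₂ footprint)
  x1, x2, x3, x4 ≥ 0.
At the optimum only natural pozzolan, GGBS are positive (metakaolin, silica fume = 0). There the 28-day strength contribution and CO₂ footprint constraints are tight.
Optimal quantities: natural pozzolan = 3.336 kg, GGBS = 1.047 kg.
Hence cost = 0.098·3.336 + 0.111·1.047 = £0.44315.

£0.443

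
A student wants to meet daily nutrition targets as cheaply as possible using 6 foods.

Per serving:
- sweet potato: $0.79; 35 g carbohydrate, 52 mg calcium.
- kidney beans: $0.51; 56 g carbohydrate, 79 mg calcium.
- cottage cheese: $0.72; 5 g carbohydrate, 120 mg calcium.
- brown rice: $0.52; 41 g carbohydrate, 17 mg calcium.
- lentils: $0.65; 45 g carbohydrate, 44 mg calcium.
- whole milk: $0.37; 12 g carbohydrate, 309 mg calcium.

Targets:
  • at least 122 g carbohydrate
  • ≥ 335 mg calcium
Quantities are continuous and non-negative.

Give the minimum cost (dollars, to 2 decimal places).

Set it up as a linear program. Let x1 = servings of sweet potato, x2 = servings of kidney beans, x3 = servings of cottage cheese, x4 = servings of brown rice, x5 = servings of lentils, x6 = servings of whole milk.
Minimize 0.79x1 + 0.51x2 + 0.72x3 + 0.52x4 + 0.65x5 + 0.37x6 subject to:
  35x1 + 56x2 + 5x3 + 41x4 + 45x5 + 12x6 ≥ 122   (carbohydrate)
  52x1 + 79x2 + 120x3 + 17x4 + 44x5 + 309x6 ≥ 335   (calcium)
  x1, x2, x3, x4, x5, x6 ≥ 0.
The cheapest feasible vertex uses only kidney beans, whole milk; sweet potato, cottage cheese, brown rice, lentils are not used. The carbohydrate and calcium requirements are met with equality.
Optimal quantities: kidney beans = 2.059 servings, whole milk = 0.5577 servings.
Cost = 0.51·2.059 + 0.37·0.5577 = 1.2564.

$1.26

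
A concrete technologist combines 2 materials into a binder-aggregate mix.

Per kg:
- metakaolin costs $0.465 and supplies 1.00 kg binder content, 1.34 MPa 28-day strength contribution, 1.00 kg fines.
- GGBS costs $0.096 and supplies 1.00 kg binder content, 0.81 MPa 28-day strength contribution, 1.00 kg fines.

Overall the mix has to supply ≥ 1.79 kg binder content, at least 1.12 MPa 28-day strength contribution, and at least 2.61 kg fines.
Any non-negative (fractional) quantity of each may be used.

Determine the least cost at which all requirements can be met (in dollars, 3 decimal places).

Let x1 = kg of metakaolin, x2 = kg of GGBS.
min 0.465x1 + 0.096x2 s.t.:
  1x1 + 1x2 ≥ 1.79   (binder content)
  1.34x1 + 0.81x2 ≥ 1.12   (28-day strength contribution)
  1x1 + 1x2 ≥ 2.61   (fines)
  x1, x2 ≥ 0.
The optimal basis is {GGBS}; metakaolin drops out. The fines requirement is met with equality.
That vertex is x2 = 2.61.
Objective = 0.096·2.61 = 0.25056.

$0.251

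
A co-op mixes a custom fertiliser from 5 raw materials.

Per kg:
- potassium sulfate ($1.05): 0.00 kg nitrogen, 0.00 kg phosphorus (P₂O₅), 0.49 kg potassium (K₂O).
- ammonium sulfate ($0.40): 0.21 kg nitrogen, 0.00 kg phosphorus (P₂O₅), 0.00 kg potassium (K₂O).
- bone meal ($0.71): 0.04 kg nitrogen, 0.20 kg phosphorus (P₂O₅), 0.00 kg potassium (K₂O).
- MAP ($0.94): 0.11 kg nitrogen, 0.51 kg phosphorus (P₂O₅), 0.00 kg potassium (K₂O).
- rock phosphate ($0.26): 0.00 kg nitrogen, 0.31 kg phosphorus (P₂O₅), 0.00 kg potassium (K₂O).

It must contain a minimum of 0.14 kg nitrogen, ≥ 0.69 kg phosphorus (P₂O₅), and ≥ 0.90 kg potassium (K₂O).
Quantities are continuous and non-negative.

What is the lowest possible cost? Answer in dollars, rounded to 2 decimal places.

Set it up as a linear program. Let x1 = kg of potassium sulfate, x2 = kg of ammonium sulfate, x3 = kg of bone meal, x4 = kg of MAP, x5 = kg of rock phosphate.
Minimize 1.05x1 + 0.4x2 + 0.71x3 + 0.94x4 + 0.26x5 with:
  0.21x2 + 0.04x3 + 0.11x4 ≥ 0.14   (nitrogen)
  0.2x3 + 0.51x4 + 0.31x5 ≥ 0.69   (phosphorus (P₂O₅))
  0.49x1 ≥ 0.9   (potassium (K₂O))
  x1, x2, x3, x4, x5 ≥ 0.
The optimal basis is {potassium sulfate, ammonium sulfate, rock phosphate}; bone meal, MAP drop out. There the nitrogen, phosphorus (P₂O₅), potassium (K₂O) constraints are tight.
That vertex is x1 = 1.837, x2 = 0.6667, x5 = 2.226.
Cost = 1.05·1.837 + 0.4·0.6667 + 0.26·2.226 = 2.7743.

$2.77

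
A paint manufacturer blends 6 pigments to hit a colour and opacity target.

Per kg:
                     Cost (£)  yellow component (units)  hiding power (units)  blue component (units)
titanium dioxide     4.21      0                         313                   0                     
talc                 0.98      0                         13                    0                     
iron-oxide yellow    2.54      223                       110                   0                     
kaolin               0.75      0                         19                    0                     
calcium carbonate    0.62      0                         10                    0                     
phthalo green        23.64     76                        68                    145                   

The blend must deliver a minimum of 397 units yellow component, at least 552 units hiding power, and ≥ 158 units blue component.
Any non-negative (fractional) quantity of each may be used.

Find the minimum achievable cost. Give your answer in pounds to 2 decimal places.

Set it up as a linear program. Let x1 = kg of titanium dioxide, x2 = kg of talc, x3 = kg of iron-oxide yellow, x4 = kg of kaolin, x5 = kg of calcium carbonate, x6 = kg of phthalo green.
Minimize 4.21x1 + 0.98x2 + 2.54x3 + 0.75x4 + 0.62x5 + 23.64x6 subject to:
  223x3 + 76x6 ≥ 397   (yellow component)
  313x1 + 13x2 + 110x3 + 19x4 + 10x5 + 68x6 ≥ 552   (hiding power)
  145x6 ≥ 158   (blue component)
  x1, x2, x3, x4, x5, x6 ≥ 0.
At the optimum only titanium dioxide, iron-oxide yellow, phthalo green are positive (talc, kaolin, calcium carbonate = 0). There the yellow component, hiding power, blue component constraints are tight.
Solving gives x1 = 1.0317, x3 = 1.4089, x6 = 1.0897.
Objective = 4.21·1.0317 + 2.54·1.4089 + 23.64·1.0897 = 33.6826.

£33.68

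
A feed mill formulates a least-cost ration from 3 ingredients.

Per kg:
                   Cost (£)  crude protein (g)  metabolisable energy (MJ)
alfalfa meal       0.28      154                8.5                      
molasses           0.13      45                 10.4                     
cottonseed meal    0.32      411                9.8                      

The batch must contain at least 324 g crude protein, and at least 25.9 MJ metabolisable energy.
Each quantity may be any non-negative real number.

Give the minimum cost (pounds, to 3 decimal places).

This is a linear program. Let x1 = kg of alfalfa meal, x2 = kg of molasses, x3 = kg of cottonseed meal.
Minimise 0.28x1 + 0.13x2 + 0.32x3 s.t.:
  154x1 + 45x2 + 411x3 ≥ 324   (crude protein)
  8.5x1 + 10.4x2 + 9.8x3 ≥ 25.9   (metabolisable energy)
  x1, x2, x3 ≥ 0.
At the optimum only molasses, cottonseed meal are positive (alfalfa meal = 0). The crude protein and metabolisable energy requirements are met with equality.
Solving gives x2 = 1.949, x3 = 0.575.
Cost = 0.13·1.949 + 0.32·0.575 = 0.43737.

£0.437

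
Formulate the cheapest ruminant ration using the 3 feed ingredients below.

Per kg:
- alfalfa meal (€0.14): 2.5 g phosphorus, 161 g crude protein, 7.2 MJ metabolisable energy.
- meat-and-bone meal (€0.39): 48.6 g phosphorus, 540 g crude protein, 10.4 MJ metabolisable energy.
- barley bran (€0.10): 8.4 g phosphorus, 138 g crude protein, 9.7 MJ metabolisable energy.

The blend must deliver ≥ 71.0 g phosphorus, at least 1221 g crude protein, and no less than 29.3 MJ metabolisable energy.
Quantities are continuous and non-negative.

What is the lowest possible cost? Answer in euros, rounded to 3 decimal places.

€0.882

Let x1 = kg of alfalfa meal, x2 = kg of meat-and-bone meal, x3 = kg of barley bran.
Minimize 0.14x1 + 0.39x2 + 0.1x3 s.t.:
  2.5x1 + 48.6x2 + 8.4x3 ≥ 71   (phosphorus)
  161x1 + 540x2 + 138x3 ≥ 1221   (crude protein)
  7.2x1 + 10.4x2 + 9.7x3 ≥ 29.3   (metabolisable energy)
  x1, x2, x3 ≥ 0.
The cheapest feasible vertex uses only meat-and-bone meal, barley bran; alfalfa meal is not used. There the crude protein and metabolisable energy constraints are tight.
So meat-and-bone meal = 2.051 kg, barley bran = 0.8214 kg.
Objective = 0.39·2.051 + 0.1·0.8214 = 0.88203.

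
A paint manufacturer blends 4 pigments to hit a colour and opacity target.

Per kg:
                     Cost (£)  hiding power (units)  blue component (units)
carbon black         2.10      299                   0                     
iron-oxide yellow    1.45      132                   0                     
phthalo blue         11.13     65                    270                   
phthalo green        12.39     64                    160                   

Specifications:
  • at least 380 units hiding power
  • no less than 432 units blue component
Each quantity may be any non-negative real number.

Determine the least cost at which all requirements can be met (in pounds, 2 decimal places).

£19.75

Set it up as a linear program. Let x1 = kg of carbon black, x2 = kg of iron-oxide yellow, x3 = kg of phthalo blue, x4 = kg of phthalo green.
min 2.1x1 + 1.45x2 + 11.13x3 + 12.39x4 s.t.:
  299x1 + 132x2 + 65x3 + 64x4 ≥ 380   (hiding power)
  270x3 + 160x4 ≥ 432   (blue component)
  x1, x2, x3, x4 ≥ 0.
The cheapest feasible vertex uses only carbon black, phthalo blue; iron-oxide yellow, phthalo green are not used. The hiding power and blue component requirements are met with equality.
Optimal quantities: carbon black = 0.9231 kg, phthalo blue = 1.6 kg.
Objective = 2.1·0.9231 + 11.13·1.6 = 19.7465.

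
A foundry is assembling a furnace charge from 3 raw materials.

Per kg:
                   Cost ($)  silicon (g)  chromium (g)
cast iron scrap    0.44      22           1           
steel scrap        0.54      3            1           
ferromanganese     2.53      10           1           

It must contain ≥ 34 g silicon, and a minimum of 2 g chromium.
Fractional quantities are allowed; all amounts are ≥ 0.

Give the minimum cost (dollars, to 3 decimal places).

Let x1 = kg of cast iron scrap, x2 = kg of steel scrap, x3 = kg of ferromanganese.
Minimise 0.44x1 + 0.54x2 + 2.53x3 subject to:
  22x1 + 3x2 + 10x3 ≥ 34   (silicon)
  1x1 + 1x2 + 1x3 ≥ 2   (chromium)
  x1, x2, x3 ≥ 0.
At the optimum only cast iron scrap is positive (steel scrap, ferromanganese = 0). There the chromium constraint is tight.
Solving gives x1 = 2.
Objective = 0.44·2 = 0.88000.

$0.880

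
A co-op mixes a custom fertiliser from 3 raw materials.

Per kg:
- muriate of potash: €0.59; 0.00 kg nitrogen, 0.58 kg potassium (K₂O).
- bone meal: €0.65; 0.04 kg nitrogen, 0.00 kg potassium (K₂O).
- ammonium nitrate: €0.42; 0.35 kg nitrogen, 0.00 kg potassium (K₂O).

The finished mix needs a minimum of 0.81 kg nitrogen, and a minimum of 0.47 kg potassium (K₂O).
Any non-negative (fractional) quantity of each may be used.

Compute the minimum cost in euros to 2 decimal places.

€1.45

Treat it as an LP. Let x1 = kg of muriate of potash, x2 = kg of bone meal, x3 = kg of ammonium nitrate.
Minimise 0.59x1 + 0.65x2 + 0.42x3 s.t.:
  0.04x2 + 0.35x3 ≥ 0.81   (nitrogen)
  0.58x1 ≥ 0.47   (potassium (K₂O))
  x1, x2, x3 ≥ 0.
The minimum-cost mix takes nothing from bone meal — only muriate of potash, ammonium nitrate. The nitrogen and potassium (K₂O) requirements are met with equality.
That vertex is x1 = 0.8103, x3 = 2.314.
Hence cost = 0.59·0.8103 + 0.42·2.314 = €1.4500.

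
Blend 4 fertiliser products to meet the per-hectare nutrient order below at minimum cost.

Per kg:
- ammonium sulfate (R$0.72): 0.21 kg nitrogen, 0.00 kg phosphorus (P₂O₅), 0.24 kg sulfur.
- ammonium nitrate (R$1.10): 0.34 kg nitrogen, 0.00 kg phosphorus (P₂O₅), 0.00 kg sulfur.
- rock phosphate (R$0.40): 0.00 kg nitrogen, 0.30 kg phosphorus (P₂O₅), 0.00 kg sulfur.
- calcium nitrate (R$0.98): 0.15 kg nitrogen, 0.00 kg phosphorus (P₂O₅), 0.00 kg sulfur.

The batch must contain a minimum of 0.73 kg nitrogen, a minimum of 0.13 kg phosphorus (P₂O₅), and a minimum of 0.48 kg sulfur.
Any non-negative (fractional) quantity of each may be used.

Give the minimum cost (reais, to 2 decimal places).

Set it up as a linear program. Let x1 = kg of ammonium sulfate, x2 = kg of ammonium nitrate, x3 = kg of rock phosphate, x4 = kg of calcium nitrate.
Minimise 0.72x1 + 1.1x2 + 0.4x3 + 0.98x4 subject to:
  0.21x1 + 0.34x2 + 0.15x4 ≥ 0.73   (nitrogen)
  0.3x3 ≥ 0.13   (phosphorus (P₂O₅))
  0.24x1 ≥ 0.48   (sulfur)
  x1, x2, x3, x4 ≥ 0.
The optimal basis is {ammonium sulfate, ammonium nitrate, rock phosphate}; calcium nitrate drops out. There the nitrogen, phosphorus (P₂O₅), sulfur constraints are tight.
That vertex is x1 = 2, x2 = 0.9118, x3 = 0.4333.
Objective = 0.72·2 + 1.1·0.9118 + 0.4·0.4333 = 2.6163.

R$2.62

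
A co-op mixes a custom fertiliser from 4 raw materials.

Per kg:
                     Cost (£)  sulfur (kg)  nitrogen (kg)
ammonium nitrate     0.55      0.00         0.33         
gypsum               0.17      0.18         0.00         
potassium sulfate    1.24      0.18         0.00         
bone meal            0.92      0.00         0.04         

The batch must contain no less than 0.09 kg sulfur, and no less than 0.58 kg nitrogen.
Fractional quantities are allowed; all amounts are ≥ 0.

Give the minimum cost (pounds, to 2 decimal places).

£1.05

Let x1 = kg of ammonium nitrate, x2 = kg of gypsum, x3 = kg of potassium sulfate, x4 = kg of bone meal.
Minimise 0.55x1 + 0.17x2 + 1.24x3 + 0.92x4 with:
  0.18x2 + 0.18x3 ≥ 0.09   (sulfur)
  0.33x1 + 0.04x4 ≥ 0.58   (nitrogen)
  x1, x2, x3, x4 ≥ 0.
The cheapest feasible vertex uses only ammonium nitrate, gypsum; potassium sulfate, bone meal are not used. The sulfur and nitrogen requirements are met with equality.
Optimal quantities: ammonium nitrate = 1.758 kg, gypsum = 0.5 kg.
Total cost: 0.55·1.758 + 0.17·0.5 = 1.0519.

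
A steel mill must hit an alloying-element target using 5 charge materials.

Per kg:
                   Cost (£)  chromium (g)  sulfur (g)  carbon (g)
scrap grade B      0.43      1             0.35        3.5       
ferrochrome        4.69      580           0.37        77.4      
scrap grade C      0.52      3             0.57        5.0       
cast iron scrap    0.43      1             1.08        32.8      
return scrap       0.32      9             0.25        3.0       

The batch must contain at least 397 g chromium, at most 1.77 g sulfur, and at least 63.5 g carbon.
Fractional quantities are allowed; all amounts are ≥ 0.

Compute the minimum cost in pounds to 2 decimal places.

£3.35

Let x1 = kg of scrap grade B, x2 = kg of ferrochrome, x3 = kg of scrap grade C, x4 = kg of cast iron scrap, x5 = kg of return scrap.
Minimise 0.43x1 + 4.69x2 + 0.52x3 + 0.43x4 + 0.32x5 with:
  1x1 + 580x2 + 3x3 + 1x4 + 9x5 ≥ 397   (chromium)
  0.35x1 + 0.37x2 + 0.57x3 + 1.08x4 + 0.25x5 ≤ 1.77   (sulfur)
  3.5x1 + 77.4x2 + 5x3 + 32.8x4 + 3x5 ≥ 63.5   (carbon)
  x1, x2, x3, x4, x5 ≥ 0.
The minimum-cost mix takes nothing from scrap grade B, scrap grade C, return scrap — only ferrochrome, cast iron scrap. There the chromium and carbon constraints are tight.
So ferrochrome = 0.6839 kg, cast iron scrap = 0.3221 kg.
Objective = 4.69·0.6839 + 0.43·0.3221 = 3.3460.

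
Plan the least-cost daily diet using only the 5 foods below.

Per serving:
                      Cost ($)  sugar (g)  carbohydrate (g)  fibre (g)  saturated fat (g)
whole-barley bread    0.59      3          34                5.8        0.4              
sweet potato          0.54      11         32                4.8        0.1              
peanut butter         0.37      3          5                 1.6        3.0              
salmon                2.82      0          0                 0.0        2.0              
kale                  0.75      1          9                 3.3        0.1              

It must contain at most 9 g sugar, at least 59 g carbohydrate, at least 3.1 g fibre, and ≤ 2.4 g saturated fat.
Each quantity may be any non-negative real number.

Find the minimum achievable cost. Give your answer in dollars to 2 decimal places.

$1.02

Set it up as a linear program. Let x1 = servings of whole-barley bread, x2 = servings of sweet potato, x3 = servings of peanut butter, x4 = servings of salmon, x5 = servings of kale.
min 0.59x1 + 0.54x2 + 0.37x3 + 2.82x4 + 0.75x5 with:
  3x1 + 11x2 + 3x3 + 1x5 ≤ 9   (sugar)
  34x1 + 32x2 + 5x3 + 9x5 ≥ 59   (carbohydrate)
  5.8x1 + 4.8x2 + 1.6x3 + 3.3x5 ≥ 3.1   (fibre)
  0.4x1 + 0.1x2 + 3x3 + 2x4 + 0.1x5 ≤ 2.4   (saturated fat)
  x1, x2, x3, x4, x5 ≥ 0.
The cheapest feasible vertex uses only whole-barley bread, sweet potato; peanut butter, salmon, kale are not used. The sugar and carbohydrate requirements are met with equality.
That vertex is x1 = 1.299, x2 = 0.464.
Cost = 0.59·1.299 + 0.54·0.464 = 1.0170.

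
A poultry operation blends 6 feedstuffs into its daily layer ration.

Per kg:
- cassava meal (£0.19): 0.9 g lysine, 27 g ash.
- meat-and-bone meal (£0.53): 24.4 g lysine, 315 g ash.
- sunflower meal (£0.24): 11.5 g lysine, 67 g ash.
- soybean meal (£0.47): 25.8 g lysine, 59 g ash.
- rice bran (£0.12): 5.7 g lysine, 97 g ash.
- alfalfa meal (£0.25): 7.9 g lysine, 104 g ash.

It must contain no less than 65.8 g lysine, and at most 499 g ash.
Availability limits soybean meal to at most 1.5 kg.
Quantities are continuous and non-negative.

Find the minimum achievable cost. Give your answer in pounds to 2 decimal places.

Set it up as a linear program. Let x1 = kg of cassava meal, x2 = kg of meat-and-bone meal, x3 = kg of sunflower meal, x4 = kg of soybean meal, x5 = kg of rice bran, x6 = kg of alfalfa meal.
min 0.19x1 + 0.53x2 + 0.24x3 + 0.47x4 + 0.12x5 + 0.25x6 with:
  0.9x1 + 24.4x2 + 11.5x3 + 25.8x4 + 5.7x5 + 7.9x6 ≥ 65.8   (lysine)
  27x1 + 315x2 + 67x3 + 59x4 + 97x5 + 104x6 ≤ 499   (ash)
  x4 ≤ 1.5
  x1, x2, x3, x4, x5, x6 ≥ 0.
The minimum-cost mix takes nothing from cassava meal, meat-and-bone meal, rice bran, alfalfa meal — only sunflower meal, soybean meal. There the lysine and the soybean meal cap constraints are tight.
That vertex is x3 = 2.357, x4 = 1.5.
Cost = 0.24·2.357 + 0.47·1.5 = 1.2707.

£1.27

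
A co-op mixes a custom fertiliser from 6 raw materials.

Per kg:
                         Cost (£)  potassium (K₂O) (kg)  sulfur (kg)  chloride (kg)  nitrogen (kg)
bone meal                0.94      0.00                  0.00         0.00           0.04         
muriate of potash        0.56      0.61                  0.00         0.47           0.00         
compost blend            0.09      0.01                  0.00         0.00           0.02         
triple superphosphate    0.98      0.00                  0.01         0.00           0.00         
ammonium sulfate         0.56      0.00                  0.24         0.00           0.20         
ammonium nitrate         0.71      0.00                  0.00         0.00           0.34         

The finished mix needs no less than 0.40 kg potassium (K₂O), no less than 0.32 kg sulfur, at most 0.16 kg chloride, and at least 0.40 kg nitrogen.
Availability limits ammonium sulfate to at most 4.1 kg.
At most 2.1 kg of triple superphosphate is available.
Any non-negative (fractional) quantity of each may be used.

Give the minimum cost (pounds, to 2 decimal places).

£2.67

Let x1 = kg of bone meal, x2 = kg of muriate of potash, x3 = kg of compost blend, x4 = kg of triple superphosphate, x5 = kg of ammonium sulfate, x6 = kg of ammonium nitrate.
Minimise 0.94x1 + 0.56x2 + 0.09x3 + 0.98x4 + 0.56x5 + 0.71x6 s.t.:
  0.61x2 + 0.01x3 ≥ 0.4   (potassium (K₂O))
  0.01x4 + 0.24x5 ≥ 0.32   (sulfur)
  0.47x2 ≤ 0.16   (chloride)
  0.04x1 + 0.02x3 + 0.2x5 + 0.34x6 ≥ 0.4   (nitrogen)
  x5 ≤ 4.1
  x4 ≤ 2.1
  x1, x2, x3, x4, x5, x6 ≥ 0.
The cheapest feasible vertex uses only muriate of potash, compost blend, ammonium sulfate; bone meal, triple superphosphate, ammonium nitrate are not used. There the potassium (K₂O), sulfur, chloride constraints are tight.
So muriate of potash = 0.3404 kg, compost blend = 19.23 kg, ammonium sulfate = 1.333 kg.
Objective = 0.56·0.3404 + 0.09·19.23 + 0.56·1.333 = 2.6678.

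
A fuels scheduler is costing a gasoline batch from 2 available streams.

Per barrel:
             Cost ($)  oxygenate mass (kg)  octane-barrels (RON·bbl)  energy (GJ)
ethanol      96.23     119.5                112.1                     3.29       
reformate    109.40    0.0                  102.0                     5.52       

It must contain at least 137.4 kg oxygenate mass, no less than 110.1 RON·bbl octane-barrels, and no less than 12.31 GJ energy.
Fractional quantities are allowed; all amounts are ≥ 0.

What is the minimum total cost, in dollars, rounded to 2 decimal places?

$279.64

This is a linear program. Let x1 = barrels of ethanol, x2 = barrels of reformate.
Minimize 96.23x1 + 109.4x2 with:
  119.5x1 ≥ 137.4   (oxygenate mass)
  112.1x1 + 102x2 ≥ 110.1   (octane-barrels)
  3.29x1 + 5.52x2 ≥ 12.31   (energy)
  x1, x2 ≥ 0.
Both inputs are positive at the optimum. The oxygenate mass and energy requirements are met with equality.
Optimal quantities: ethanol = 1.14979 barrels, reformate = 1.54478 barrels.
Total cost: 96.23·1.14979 + 109.4·1.54478 = 279.6432.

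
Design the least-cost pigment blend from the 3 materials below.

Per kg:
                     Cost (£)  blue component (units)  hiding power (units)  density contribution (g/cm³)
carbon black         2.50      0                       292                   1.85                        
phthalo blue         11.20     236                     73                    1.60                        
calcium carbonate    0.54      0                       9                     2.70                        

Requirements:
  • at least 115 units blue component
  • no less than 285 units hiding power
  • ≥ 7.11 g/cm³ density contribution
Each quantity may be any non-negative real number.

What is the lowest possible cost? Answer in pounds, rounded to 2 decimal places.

This is a linear program. Let x1 = kg of carbon black, x2 = kg of phthalo blue, x3 = kg of calcium carbonate.
Minimize 2.5x1 + 11.2x2 + 0.54x3 with:
  236x2 ≥ 115   (blue component)
  292x1 + 73x2 + 9x3 ≥ 285   (hiding power)
  1.85x1 + 1.6x2 + 2.7x3 ≥ 7.11   (density contribution)
  x1, x2, x3 ≥ 0.
All 3 inputs are positive at the optimum. Binding constraints: blue component, hiding power, density contribution.
Optimal quantities: carbon black = 0.7988 kg, phthalo blue = 0.4873 kg, calcium carbonate = 1.797 kg.
Cost = 2.5·0.7988 + 11.2·0.4873 + 0.54·1.797 = 8.4251.

£8.43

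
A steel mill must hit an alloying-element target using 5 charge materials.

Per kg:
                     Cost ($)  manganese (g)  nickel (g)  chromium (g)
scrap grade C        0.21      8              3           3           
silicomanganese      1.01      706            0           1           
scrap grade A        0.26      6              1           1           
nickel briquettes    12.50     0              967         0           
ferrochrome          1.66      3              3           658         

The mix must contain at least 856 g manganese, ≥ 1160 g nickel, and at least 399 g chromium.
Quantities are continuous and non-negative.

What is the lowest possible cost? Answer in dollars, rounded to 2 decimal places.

This is a linear program. Let x1 = kg of scrap grade C, x2 = kg of silicomanganese, x3 = kg of scrap grade A, x4 = kg of nickel briquettes, x5 = kg of ferrochrome.
Minimize 0.21x1 + 1.01x2 + 0.26x3 + 12.5x4 + 1.66x5 subject to:
  8x1 + 706x2 + 6x3 + 3x5 ≥ 856   (manganese)
  3x1 + 1x3 + 967x4 + 3x5 ≥ 1160   (nickel)
  3x1 + 1x2 + 1x3 + 658x5 ≥ 399   (chromium)
  x1, x2, x3, x4, x5 ≥ 0.
The minimum-cost mix takes nothing from scrap grade C, scrap grade A — only silicomanganese, nickel briquettes, ferrochrome. Binding constraints: manganese, nickel, chromium.
So silicomanganese = 1.21 kg, nickel briquettes = 1.198 kg, ferrochrome = 0.6045 kg.
Total cost: 1.01·1.21 + 12.5·1.198 + 1.66·0.6045 = 17.2006.

$17.20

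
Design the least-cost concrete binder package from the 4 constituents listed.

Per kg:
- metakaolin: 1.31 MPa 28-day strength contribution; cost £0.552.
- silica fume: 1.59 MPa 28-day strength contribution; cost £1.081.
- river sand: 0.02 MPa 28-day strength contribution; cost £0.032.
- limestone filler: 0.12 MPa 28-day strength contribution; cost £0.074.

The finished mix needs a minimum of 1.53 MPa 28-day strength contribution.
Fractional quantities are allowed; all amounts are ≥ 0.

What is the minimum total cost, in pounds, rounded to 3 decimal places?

Let x1 = kg of metakaolin, x2 = kg of silica fume, x3 = kg of river sand, x4 = kg of limestone filler.
Minimize 0.552x1 + 1.081x2 + 0.032x3 + 0.074x4 with:
  1.31x1 + 1.59x2 + 0.02x3 + 0.12x4 ≥ 1.53   (28-day strength contribution)
  x1, x2, x3, x4 ≥ 0.
At the optimum only metakaolin is positive (silica fume, river sand, limestone filler = 0). The 28-day strength contribution requirement is met with equality.
Optimal quantities: metakaolin = 1.168 kg.
Cost = 0.552·1.168 = 0.64474.

£0.645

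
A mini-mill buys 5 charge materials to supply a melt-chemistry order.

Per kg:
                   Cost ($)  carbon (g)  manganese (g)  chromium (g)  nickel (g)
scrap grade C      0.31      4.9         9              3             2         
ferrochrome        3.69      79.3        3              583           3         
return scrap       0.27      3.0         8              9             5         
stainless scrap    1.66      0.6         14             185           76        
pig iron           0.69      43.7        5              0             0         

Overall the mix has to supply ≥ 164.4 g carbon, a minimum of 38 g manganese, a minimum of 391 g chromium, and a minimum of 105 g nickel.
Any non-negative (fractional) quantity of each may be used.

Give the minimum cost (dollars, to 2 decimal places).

Let x1 = kg of scrap grade C, x2 = kg of ferrochrome, x3 = kg of return scrap, x4 = kg of stainless scrap, x5 = kg of pig iron.
Minimise 0.31x1 + 3.69x2 + 0.27x3 + 1.66x4 + 0.69x5 with:
  4.9x1 + 79.3x2 + 3x3 + 0.6x4 + 43.7x5 ≥ 164.4   (carbon)
  9x1 + 3x2 + 8x3 + 14x4 + 5x5 ≥ 38   (manganese)
  3x1 + 583x2 + 9x3 + 185x4 ≥ 391   (chromium)
  2x1 + 3x2 + 5x3 + 76x4 ≥ 105   (nickel)
  x1, x2, x3, x4, x5 ≥ 0.
At the optimum only ferrochrome, return scrap, stainless scrap, pig iron are positive (scrap grade C = 0). The carbon, manganese, chromium, nickel requirements are met with equality.
That vertex is x2 = 0.2364, x3 = 0.2238, x4 = 1.358, x5 = 3.299.
Objective = 3.69·0.2364 + 0.27·0.2238 + 1.66·1.358 + 0.69·3.299 = 5.4633.

$5.46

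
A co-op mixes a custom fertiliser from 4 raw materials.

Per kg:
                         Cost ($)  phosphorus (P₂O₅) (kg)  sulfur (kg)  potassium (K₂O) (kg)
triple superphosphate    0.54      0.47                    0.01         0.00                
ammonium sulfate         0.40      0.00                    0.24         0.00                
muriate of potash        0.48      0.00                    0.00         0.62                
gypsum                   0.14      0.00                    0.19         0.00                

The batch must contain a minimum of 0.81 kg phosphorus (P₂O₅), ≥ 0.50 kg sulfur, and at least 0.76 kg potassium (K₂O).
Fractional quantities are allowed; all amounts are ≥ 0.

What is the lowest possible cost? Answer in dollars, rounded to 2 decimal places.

Treat it as an LP. Let x1 = kg of triple superphosphate, x2 = kg of ammonium sulfate, x3 = kg of muriate of potash, x4 = kg of gypsum.
min 0.54x1 + 0.4x2 + 0.48x3 + 0.14x4 with:
  0.47x1 ≥ 0.81   (phosphorus (P₂O₅))
  0.01x1 + 0.24x2 + 0.19x4 ≥ 0.5   (sulfur)
  0.62x3 ≥ 0.76   (potassium (K₂O))
  x1, x2, x3, x4 ≥ 0.
The optimal basis is {triple superphosphate, muriate of potash, gypsum}; ammonium sulfate drops out. There the phosphorus (P₂O₅), sulfur, potassium (K₂O) constraints are tight.
Optimal quantities: triple superphosphate = 1.723 kg, muriate of potash = 1.226 kg, gypsum = 2.541 kg.
Total cost: 0.54·1.723 + 0.48·1.226 + 0.14·2.541 = 1.8746.

$1.87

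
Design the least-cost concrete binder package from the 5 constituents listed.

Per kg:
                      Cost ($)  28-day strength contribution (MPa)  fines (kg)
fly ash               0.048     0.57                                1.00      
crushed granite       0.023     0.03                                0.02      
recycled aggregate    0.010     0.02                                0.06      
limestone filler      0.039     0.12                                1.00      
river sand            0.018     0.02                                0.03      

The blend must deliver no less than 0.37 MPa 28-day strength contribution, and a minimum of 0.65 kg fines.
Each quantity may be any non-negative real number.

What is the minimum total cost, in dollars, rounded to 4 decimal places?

This is a linear program. Let x1 = kg of fly ash, x2 = kg of crushed granite, x3 = kg of recycled aggregate, x4 = kg of limestone filler, x5 = kg of river sand.
Minimize 0.048x1 + 0.023x2 + 0.01x3 + 0.039x4 + 0.018x5 subject to:
  0.57x1 + 0.03x2 + 0.02x3 + 0.12x4 + 0.02x5 ≥ 0.37   (28-day strength contribution)
  1x1 + 0.02x2 + 0.06x3 + 1x4 + 0.03x5 ≥ 0.65   (fines)
  x1, x2, x3, x4, x5 ≥ 0.
At the optimum only fly ash, limestone filler are positive (crushed granite, recycled aggregate, river sand = 0). There the 28-day strength contribution and fines constraints are tight.
So fly ash = 0.6489 kg, limestone filler = 0.001111 kg.
Total cost: 0.048·0.6489 + 0.039·0.001111 = 0.031191.

$0.0312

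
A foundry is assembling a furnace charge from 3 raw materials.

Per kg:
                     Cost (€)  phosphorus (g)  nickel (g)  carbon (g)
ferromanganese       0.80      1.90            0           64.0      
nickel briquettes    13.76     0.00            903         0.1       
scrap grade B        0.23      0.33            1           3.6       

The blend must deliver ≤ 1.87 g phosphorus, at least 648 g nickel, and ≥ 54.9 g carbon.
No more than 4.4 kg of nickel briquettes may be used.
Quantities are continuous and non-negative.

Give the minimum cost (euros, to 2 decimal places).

Treat it as an LP. Let x1 = kg of ferromanganese, x2 = kg of nickel briquettes, x3 = kg of scrap grade B.
min 0.8x1 + 13.76x2 + 0.23x3 s.t.:
  1.9x1 + 0.33x3 ≤ 1.87   (phosphorus)
  903x2 + 1x3 ≥ 648   (nickel)
  64x1 + 0.1x2 + 3.6x3 ≥ 54.9   (carbon)
  x2 ≤ 4.4
  x1, x2, x3 ≥ 0.
At the optimum only ferromanganese, nickel briquettes are positive (scrap grade B = 0). Binding constraints: nickel and carbon.
Optimal quantities: ferromanganese = 0.8567 kg, nickel briquettes = 0.7176 kg.
Hence cost = 0.8·0.8567 + 13.76·0.7176 = €10.5595.

€10.56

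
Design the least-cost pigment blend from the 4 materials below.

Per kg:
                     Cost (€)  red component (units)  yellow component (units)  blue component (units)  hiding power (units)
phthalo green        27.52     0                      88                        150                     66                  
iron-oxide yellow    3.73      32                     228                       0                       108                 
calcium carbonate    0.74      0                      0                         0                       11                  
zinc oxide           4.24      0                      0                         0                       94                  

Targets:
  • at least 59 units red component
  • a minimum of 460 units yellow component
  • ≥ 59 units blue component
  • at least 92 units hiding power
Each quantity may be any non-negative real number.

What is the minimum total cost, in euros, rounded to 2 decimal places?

€17.78

Let x1 = kg of phthalo green, x2 = kg of iron-oxide yellow, x3 = kg of calcium carbonate, x4 = kg of zinc oxide.
Minimise 27.52x1 + 3.73x2 + 0.74x3 + 4.24x4 s.t.:
  32x2 ≥ 59   (red component)
  88x1 + 228x2 ≥ 460   (yellow component)
  150x1 ≥ 59   (blue component)
  66x1 + 108x2 + 11x3 + 94x4 ≥ 92   (hiding power)
  x1, x2, x3, x4 ≥ 0.
The cheapest feasible vertex uses only phthalo green, iron-oxide yellow; calcium carbonate, zinc oxide are not used. Binding constraints: yellow component and blue component.
Solving gives x1 = 0.3933, x2 = 1.866.
Total cost: 27.52·0.3933 + 3.73·1.866 = 17.7838.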